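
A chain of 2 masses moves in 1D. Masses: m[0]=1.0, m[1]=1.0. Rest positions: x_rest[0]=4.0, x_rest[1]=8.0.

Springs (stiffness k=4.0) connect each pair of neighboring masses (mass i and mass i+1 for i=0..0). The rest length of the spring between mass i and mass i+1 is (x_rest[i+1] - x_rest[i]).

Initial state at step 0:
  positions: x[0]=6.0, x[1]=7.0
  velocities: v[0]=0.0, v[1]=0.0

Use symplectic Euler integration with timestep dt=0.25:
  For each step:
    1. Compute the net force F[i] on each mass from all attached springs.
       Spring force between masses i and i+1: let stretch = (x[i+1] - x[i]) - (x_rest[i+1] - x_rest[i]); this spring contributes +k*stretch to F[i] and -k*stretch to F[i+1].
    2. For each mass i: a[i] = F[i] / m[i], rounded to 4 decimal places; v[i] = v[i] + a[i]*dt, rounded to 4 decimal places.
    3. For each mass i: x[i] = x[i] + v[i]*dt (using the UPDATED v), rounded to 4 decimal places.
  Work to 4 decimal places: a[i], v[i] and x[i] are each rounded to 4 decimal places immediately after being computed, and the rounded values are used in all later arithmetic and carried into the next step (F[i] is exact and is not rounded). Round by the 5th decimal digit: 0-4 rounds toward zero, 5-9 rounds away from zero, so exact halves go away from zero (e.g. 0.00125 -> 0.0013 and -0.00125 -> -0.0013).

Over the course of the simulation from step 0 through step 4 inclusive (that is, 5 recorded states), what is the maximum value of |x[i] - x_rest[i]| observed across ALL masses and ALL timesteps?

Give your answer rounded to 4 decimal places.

Answer: 2.0938

Derivation:
Step 0: x=[6.0000 7.0000] v=[0.0000 0.0000]
Step 1: x=[5.2500 7.7500] v=[-3.0000 3.0000]
Step 2: x=[4.1250 8.8750] v=[-4.5000 4.5000]
Step 3: x=[3.1875 9.8125] v=[-3.7500 3.7500]
Step 4: x=[2.9063 10.0938] v=[-1.1250 1.1250]
Max displacement = 2.0938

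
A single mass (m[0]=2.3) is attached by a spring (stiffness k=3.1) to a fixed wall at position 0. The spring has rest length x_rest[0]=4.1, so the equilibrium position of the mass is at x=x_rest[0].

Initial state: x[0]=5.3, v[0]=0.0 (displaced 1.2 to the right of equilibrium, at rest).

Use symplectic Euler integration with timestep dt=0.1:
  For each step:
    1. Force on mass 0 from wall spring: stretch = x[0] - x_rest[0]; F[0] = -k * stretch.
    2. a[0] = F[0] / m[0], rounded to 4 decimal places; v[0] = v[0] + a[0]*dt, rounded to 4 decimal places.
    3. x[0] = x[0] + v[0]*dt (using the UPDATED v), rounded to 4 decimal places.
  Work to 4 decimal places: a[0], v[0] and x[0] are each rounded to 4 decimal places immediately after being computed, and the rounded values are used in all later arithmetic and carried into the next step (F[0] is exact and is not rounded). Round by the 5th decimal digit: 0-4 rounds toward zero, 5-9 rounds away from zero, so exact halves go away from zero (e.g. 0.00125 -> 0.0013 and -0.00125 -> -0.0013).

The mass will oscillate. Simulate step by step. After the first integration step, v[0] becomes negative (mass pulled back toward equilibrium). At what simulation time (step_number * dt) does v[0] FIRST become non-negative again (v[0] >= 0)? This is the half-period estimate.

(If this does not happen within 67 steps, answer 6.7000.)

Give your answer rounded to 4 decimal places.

Step 0: x=[5.3000] v=[0.0000]
Step 1: x=[5.2838] v=[-0.1617]
Step 2: x=[5.2517] v=[-0.3213]
Step 3: x=[5.2041] v=[-0.4765]
Step 4: x=[5.1416] v=[-0.6253]
Step 5: x=[5.0650] v=[-0.7657]
Step 6: x=[4.9754] v=[-0.8958]
Step 7: x=[4.8740] v=[-1.0138]
Step 8: x=[4.7622] v=[-1.1181]
Step 9: x=[4.6415] v=[-1.2074]
Step 10: x=[4.5135] v=[-1.2804]
Step 11: x=[4.3799] v=[-1.3361]
Step 12: x=[4.2425] v=[-1.3738]
Step 13: x=[4.1032] v=[-1.3930]
Step 14: x=[3.9639] v=[-1.3934]
Step 15: x=[3.8264] v=[-1.3751]
Step 16: x=[3.6926] v=[-1.3382]
Step 17: x=[3.5643] v=[-1.2833]
Step 18: x=[3.4432] v=[-1.2111]
Step 19: x=[3.3309] v=[-1.1226]
Step 20: x=[3.2290] v=[-1.0189]
Step 21: x=[3.1389] v=[-0.9015]
Step 22: x=[3.0617] v=[-0.7720]
Step 23: x=[2.9985] v=[-0.6321]
Step 24: x=[2.9501] v=[-0.4836]
Step 25: x=[2.9172] v=[-0.3286]
Step 26: x=[2.9003] v=[-0.1692]
Step 27: x=[2.8996] v=[-0.0075]
Step 28: x=[2.9150] v=[0.1543]
First v>=0 after going negative at step 28, time=2.8000

Answer: 2.8000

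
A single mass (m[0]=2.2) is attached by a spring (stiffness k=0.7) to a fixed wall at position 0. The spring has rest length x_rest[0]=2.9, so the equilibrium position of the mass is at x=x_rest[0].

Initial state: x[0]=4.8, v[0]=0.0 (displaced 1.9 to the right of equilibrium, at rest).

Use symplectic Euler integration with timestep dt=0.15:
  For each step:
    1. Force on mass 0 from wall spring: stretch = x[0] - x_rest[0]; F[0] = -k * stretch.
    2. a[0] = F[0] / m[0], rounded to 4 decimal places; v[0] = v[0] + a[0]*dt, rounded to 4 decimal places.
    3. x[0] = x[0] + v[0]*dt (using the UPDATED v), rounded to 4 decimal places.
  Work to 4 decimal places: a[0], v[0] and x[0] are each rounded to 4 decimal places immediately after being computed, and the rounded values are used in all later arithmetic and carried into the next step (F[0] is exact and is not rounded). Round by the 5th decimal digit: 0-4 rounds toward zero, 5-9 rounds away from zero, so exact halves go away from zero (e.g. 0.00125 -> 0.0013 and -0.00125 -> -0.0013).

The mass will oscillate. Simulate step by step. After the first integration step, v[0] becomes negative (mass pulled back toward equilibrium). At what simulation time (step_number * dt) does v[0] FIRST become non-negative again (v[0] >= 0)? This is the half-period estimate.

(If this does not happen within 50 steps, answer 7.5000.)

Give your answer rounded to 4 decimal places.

Step 0: x=[4.8000] v=[0.0000]
Step 1: x=[4.7864] v=[-0.0907]
Step 2: x=[4.7593] v=[-0.1807]
Step 3: x=[4.7189] v=[-0.2694]
Step 4: x=[4.6655] v=[-0.3562]
Step 5: x=[4.5994] v=[-0.4405]
Step 6: x=[4.5212] v=[-0.5216]
Step 7: x=[4.4314] v=[-0.5990]
Step 8: x=[4.3306] v=[-0.6721]
Step 9: x=[4.2195] v=[-0.7404]
Step 10: x=[4.0990] v=[-0.8034]
Step 11: x=[3.9699] v=[-0.8606]
Step 12: x=[3.8331] v=[-0.9117]
Step 13: x=[3.6897] v=[-0.9562]
Step 14: x=[3.5406] v=[-0.9939]
Step 15: x=[3.3869] v=[-1.0245]
Step 16: x=[3.2297] v=[-1.0477]
Step 17: x=[3.0702] v=[-1.0634]
Step 18: x=[2.9095] v=[-1.0715]
Step 19: x=[2.7487] v=[-1.0720]
Step 20: x=[2.5890] v=[-1.0648]
Step 21: x=[2.4315] v=[-1.0500]
Step 22: x=[2.2774] v=[-1.0276]
Step 23: x=[2.1277] v=[-0.9979]
Step 24: x=[1.9836] v=[-0.9610]
Step 25: x=[1.8460] v=[-0.9173]
Step 26: x=[1.7160] v=[-0.8670]
Step 27: x=[1.5944] v=[-0.8105]
Step 28: x=[1.4822] v=[-0.7482]
Step 29: x=[1.3801] v=[-0.6805]
Step 30: x=[1.2889] v=[-0.6080]
Step 31: x=[1.2092] v=[-0.5311]
Step 32: x=[1.1416] v=[-0.4504]
Step 33: x=[1.0866] v=[-0.3665]
Step 34: x=[1.0446] v=[-0.2800]
Step 35: x=[1.0159] v=[-0.1914]
Step 36: x=[1.0007] v=[-0.1015]
Step 37: x=[0.9991] v=[-0.0109]
Step 38: x=[1.0111] v=[0.0798]
First v>=0 after going negative at step 38, time=5.7000

Answer: 5.7000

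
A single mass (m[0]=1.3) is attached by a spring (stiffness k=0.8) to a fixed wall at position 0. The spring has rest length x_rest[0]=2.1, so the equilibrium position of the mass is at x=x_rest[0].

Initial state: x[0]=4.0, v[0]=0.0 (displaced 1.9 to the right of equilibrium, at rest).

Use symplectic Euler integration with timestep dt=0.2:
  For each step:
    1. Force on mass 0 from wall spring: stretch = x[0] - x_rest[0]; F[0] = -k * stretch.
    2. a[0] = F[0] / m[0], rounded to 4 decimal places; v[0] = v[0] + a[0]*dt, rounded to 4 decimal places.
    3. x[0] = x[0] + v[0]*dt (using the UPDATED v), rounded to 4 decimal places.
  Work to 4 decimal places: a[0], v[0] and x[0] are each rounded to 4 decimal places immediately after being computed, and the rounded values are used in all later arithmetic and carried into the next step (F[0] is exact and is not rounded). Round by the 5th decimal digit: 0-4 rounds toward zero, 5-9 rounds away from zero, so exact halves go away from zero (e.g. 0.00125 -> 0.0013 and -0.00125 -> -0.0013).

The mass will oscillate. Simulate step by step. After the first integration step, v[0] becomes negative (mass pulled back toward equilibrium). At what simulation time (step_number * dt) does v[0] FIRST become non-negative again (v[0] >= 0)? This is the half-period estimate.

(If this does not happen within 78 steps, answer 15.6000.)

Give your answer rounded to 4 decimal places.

Answer: 4.2000

Derivation:
Step 0: x=[4.0000] v=[0.0000]
Step 1: x=[3.9532] v=[-0.2338]
Step 2: x=[3.8608] v=[-0.4619]
Step 3: x=[3.7251] v=[-0.6786]
Step 4: x=[3.5494] v=[-0.8786]
Step 5: x=[3.3380] v=[-1.0570]
Step 6: x=[3.0961] v=[-1.2094]
Step 7: x=[2.8297] v=[-1.3320]
Step 8: x=[2.5453] v=[-1.4218]
Step 9: x=[2.2500] v=[-1.4766]
Step 10: x=[1.9510] v=[-1.4951]
Step 11: x=[1.6556] v=[-1.4768]
Step 12: x=[1.3712] v=[-1.4221]
Step 13: x=[1.1047] v=[-1.3324]
Step 14: x=[0.8627] v=[-1.2099]
Step 15: x=[0.6512] v=[-1.0576]
Step 16: x=[0.4753] v=[-0.8793]
Step 17: x=[0.3394] v=[-0.6793]
Step 18: x=[0.2469] v=[-0.4626]
Step 19: x=[0.2000] v=[-0.2345]
Step 20: x=[0.1999] v=[-0.0007]
Step 21: x=[0.2465] v=[0.2332]
First v>=0 after going negative at step 21, time=4.2000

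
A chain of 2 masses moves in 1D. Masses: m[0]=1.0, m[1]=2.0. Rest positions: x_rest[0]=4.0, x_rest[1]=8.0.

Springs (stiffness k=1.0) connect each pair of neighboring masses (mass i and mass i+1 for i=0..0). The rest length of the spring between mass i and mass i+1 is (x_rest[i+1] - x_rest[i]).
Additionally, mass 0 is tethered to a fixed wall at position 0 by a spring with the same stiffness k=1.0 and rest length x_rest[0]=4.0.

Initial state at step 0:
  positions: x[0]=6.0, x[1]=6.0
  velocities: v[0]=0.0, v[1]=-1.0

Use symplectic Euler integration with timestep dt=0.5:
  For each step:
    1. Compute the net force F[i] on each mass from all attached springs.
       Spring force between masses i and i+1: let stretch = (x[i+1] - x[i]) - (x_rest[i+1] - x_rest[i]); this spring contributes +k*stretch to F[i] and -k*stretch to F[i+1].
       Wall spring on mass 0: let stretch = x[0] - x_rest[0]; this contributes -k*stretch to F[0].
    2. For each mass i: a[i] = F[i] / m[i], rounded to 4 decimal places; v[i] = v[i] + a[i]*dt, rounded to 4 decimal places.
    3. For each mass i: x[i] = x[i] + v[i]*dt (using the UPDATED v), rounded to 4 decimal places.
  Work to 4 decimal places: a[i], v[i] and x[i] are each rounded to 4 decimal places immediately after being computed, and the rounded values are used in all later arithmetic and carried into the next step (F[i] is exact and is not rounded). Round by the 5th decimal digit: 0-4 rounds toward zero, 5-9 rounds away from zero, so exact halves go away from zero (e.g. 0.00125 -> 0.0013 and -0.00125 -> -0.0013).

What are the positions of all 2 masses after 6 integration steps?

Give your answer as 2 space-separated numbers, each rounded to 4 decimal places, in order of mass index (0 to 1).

Answer: 3.5108 5.9493

Derivation:
Step 0: x=[6.0000 6.0000] v=[0.0000 -1.0000]
Step 1: x=[4.5000 6.0000] v=[-3.0000 0.0000]
Step 2: x=[2.2500 6.3125] v=[-4.5000 0.6250]
Step 3: x=[0.4531 6.6172] v=[-3.5938 0.6094]
Step 4: x=[0.0840 6.6514] v=[-0.7383 0.0684]
Step 5: x=[1.3357 6.3647] v=[2.5034 -0.5735]
Step 6: x=[3.5108 5.9493] v=[4.3501 -0.8308]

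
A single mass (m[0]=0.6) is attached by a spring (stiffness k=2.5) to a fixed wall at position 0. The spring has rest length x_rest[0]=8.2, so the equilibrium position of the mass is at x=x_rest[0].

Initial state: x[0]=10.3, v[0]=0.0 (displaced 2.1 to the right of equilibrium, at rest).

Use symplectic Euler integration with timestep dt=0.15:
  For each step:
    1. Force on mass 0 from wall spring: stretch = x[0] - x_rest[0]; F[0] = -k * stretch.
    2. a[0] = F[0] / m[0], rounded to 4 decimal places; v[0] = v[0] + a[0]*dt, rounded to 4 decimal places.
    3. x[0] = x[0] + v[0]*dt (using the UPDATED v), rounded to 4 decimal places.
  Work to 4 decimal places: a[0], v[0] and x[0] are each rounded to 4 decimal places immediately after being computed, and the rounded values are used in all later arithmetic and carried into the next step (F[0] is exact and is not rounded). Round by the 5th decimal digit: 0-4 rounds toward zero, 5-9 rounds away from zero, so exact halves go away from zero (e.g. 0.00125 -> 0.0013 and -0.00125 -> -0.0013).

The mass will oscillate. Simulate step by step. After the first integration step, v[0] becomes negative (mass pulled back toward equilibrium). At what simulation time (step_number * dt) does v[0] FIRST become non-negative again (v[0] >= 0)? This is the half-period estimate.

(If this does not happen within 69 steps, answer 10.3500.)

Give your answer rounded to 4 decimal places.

Answer: 1.6500

Derivation:
Step 0: x=[10.3000] v=[0.0000]
Step 1: x=[10.1031] v=[-1.3125]
Step 2: x=[9.7278] v=[-2.5019]
Step 3: x=[9.2093] v=[-3.4568]
Step 4: x=[8.5962] v=[-4.0876]
Step 5: x=[7.9459] v=[-4.3352]
Step 6: x=[7.3194] v=[-4.1764]
Step 7: x=[6.7755] v=[-3.6260]
Step 8: x=[6.3651] v=[-2.7357]
Step 9: x=[6.1268] v=[-1.5889]
Step 10: x=[6.0828] v=[-0.2932]
Step 11: x=[6.2373] v=[1.0301]
First v>=0 after going negative at step 11, time=1.6500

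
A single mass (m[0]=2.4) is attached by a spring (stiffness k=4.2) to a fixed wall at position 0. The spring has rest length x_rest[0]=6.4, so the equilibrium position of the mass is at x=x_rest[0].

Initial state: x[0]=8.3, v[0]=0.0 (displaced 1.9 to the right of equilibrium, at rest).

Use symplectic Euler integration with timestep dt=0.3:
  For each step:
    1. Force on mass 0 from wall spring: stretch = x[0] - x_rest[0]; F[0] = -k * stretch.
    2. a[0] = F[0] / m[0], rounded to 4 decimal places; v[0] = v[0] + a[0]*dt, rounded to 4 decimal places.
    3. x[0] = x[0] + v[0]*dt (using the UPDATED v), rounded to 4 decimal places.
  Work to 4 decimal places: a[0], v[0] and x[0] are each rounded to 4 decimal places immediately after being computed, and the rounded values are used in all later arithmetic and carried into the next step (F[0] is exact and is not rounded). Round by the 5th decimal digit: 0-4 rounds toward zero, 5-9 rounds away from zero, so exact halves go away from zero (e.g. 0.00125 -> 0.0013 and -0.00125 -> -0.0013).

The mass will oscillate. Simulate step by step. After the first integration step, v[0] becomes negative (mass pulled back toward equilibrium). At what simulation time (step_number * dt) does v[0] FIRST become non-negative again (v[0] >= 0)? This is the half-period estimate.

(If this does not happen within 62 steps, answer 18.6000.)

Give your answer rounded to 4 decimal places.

Answer: 2.4000

Derivation:
Step 0: x=[8.3000] v=[0.0000]
Step 1: x=[8.0008] v=[-0.9975]
Step 2: x=[7.4494] v=[-1.8379]
Step 3: x=[6.7327] v=[-2.3889]
Step 4: x=[5.9636] v=[-2.5636]
Step 5: x=[5.2633] v=[-2.3345]
Step 6: x=[4.7420] v=[-1.7377]
Step 7: x=[4.4818] v=[-0.8673]
Step 8: x=[4.5237] v=[0.1398]
First v>=0 after going negative at step 8, time=2.4000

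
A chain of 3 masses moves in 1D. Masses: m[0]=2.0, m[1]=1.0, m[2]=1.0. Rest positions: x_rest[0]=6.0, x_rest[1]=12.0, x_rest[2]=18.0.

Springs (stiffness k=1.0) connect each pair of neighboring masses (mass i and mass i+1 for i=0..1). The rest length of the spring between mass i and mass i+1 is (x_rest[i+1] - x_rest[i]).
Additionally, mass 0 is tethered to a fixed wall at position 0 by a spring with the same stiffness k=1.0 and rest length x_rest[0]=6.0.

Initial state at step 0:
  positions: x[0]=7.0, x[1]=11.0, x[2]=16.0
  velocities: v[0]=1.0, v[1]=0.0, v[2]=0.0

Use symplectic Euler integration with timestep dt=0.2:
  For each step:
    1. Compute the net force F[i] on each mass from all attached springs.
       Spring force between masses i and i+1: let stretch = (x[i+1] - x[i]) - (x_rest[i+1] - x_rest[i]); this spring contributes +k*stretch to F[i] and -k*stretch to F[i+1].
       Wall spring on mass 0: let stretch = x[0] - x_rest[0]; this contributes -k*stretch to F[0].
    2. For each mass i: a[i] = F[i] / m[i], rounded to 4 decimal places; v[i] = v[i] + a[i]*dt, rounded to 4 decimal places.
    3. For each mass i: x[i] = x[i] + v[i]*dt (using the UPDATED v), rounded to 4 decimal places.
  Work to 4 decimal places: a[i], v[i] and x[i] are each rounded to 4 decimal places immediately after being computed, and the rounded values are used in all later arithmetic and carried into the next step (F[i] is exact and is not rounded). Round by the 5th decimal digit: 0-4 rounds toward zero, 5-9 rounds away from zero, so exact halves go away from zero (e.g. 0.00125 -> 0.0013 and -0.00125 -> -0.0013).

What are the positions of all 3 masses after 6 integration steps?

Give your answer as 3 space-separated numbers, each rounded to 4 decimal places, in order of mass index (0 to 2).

Answer: 6.8928 11.8255 16.8438

Derivation:
Step 0: x=[7.0000 11.0000 16.0000] v=[1.0000 0.0000 0.0000]
Step 1: x=[7.1400 11.0400 16.0400] v=[0.7000 0.2000 0.2000]
Step 2: x=[7.2152 11.1240 16.1200] v=[0.3760 0.4200 0.4000]
Step 3: x=[7.2243 11.2515 16.2402] v=[0.0454 0.6374 0.6008]
Step 4: x=[7.1694 11.4174 16.4008] v=[-0.2743 0.8297 0.8031]
Step 5: x=[7.0561 11.6128 16.6021] v=[-0.5664 0.9768 1.0064]
Step 6: x=[6.8928 11.8255 16.8438] v=[-0.8163 1.0633 1.2085]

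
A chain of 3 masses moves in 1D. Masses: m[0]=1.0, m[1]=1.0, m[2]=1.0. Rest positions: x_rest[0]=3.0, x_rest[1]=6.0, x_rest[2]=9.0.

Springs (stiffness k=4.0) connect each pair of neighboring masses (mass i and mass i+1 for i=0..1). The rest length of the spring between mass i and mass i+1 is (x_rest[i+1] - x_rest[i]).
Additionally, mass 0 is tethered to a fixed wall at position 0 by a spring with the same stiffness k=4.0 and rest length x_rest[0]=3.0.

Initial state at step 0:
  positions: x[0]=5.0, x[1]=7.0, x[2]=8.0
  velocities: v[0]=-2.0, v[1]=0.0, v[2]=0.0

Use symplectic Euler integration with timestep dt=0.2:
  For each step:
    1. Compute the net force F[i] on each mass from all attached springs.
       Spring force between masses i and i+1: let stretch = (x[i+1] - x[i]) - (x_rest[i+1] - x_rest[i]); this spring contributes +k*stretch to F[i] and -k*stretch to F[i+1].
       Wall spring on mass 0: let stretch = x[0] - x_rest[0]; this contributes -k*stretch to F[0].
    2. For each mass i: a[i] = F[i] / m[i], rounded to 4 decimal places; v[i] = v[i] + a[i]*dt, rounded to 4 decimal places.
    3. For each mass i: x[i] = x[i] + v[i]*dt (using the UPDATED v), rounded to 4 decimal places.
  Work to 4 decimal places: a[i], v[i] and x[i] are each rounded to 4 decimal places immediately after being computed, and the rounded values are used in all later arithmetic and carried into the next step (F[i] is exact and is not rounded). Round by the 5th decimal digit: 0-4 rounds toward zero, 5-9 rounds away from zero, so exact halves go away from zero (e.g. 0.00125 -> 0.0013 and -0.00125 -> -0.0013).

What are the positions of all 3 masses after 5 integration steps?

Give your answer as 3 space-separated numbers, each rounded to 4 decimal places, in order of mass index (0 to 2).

Answer: 1.0070 4.8780 10.3926

Derivation:
Step 0: x=[5.0000 7.0000 8.0000] v=[-2.0000 0.0000 0.0000]
Step 1: x=[4.1200 6.8400 8.3200] v=[-4.4000 -0.8000 1.6000]
Step 2: x=[3.0160 6.4816 8.8832] v=[-5.5200 -1.7920 2.8160]
Step 3: x=[1.9839 5.9530 9.5421] v=[-5.1603 -2.6432 3.2947]
Step 4: x=[1.2695 5.3636 10.1068] v=[-3.5721 -2.9472 2.8234]
Step 5: x=[1.0070 4.8780 10.3926] v=[-1.3124 -2.4279 1.4288]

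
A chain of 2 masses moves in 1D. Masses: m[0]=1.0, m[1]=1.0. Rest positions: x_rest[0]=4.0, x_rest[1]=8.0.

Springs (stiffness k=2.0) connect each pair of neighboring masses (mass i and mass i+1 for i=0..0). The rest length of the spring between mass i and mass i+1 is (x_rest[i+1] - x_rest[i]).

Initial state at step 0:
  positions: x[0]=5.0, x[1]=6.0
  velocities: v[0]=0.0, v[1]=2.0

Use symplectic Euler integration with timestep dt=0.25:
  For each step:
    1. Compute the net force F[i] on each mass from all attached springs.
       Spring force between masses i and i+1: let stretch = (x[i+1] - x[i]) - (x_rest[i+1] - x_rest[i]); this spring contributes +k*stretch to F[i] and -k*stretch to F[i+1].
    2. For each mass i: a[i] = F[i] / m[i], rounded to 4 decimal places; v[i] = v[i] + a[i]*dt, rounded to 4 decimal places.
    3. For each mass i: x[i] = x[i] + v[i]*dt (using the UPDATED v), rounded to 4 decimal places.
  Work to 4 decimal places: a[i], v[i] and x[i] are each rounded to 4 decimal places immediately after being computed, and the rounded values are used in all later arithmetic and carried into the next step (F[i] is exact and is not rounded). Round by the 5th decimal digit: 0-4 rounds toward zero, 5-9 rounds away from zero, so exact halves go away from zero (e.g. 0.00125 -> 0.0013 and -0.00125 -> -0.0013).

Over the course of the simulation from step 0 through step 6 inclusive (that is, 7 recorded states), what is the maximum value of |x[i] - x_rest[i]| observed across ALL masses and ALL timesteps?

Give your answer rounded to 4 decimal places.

Answer: 2.5899

Derivation:
Step 0: x=[5.0000 6.0000] v=[0.0000 2.0000]
Step 1: x=[4.6250 6.8750] v=[-1.5000 3.5000]
Step 2: x=[4.0313 7.9688] v=[-2.3750 4.3750]
Step 3: x=[3.4297 9.0704] v=[-2.4063 4.4063]
Step 4: x=[3.0332 9.9669] v=[-1.5860 3.5860]
Step 5: x=[3.0034 10.4967] v=[-0.1192 2.1192]
Step 6: x=[3.4103 10.5899] v=[1.6275 0.3726]
Max displacement = 2.5899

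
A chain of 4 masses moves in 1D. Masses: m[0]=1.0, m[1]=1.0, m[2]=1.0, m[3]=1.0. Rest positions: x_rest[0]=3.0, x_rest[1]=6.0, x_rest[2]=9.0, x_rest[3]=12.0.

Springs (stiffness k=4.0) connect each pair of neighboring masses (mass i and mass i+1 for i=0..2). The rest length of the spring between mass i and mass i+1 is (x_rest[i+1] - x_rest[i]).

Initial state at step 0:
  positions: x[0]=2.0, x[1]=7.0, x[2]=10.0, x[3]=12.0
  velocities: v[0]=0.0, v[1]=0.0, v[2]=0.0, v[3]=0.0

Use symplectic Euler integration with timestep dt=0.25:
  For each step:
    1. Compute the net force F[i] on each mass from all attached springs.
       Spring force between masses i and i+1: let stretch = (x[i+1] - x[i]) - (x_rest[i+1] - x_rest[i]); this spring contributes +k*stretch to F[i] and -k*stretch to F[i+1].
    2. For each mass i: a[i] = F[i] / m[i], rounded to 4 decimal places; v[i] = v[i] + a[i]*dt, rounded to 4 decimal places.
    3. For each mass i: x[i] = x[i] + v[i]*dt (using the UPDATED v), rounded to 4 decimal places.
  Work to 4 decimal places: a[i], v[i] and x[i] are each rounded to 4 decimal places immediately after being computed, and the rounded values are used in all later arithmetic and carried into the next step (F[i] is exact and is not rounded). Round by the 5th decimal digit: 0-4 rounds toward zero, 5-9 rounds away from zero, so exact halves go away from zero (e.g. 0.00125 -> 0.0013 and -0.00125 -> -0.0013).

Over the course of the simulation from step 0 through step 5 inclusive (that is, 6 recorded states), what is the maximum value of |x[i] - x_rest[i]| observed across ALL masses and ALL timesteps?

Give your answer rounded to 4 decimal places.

Answer: 1.1484

Derivation:
Step 0: x=[2.0000 7.0000 10.0000 12.0000] v=[0.0000 0.0000 0.0000 0.0000]
Step 1: x=[2.5000 6.5000 9.7500 12.2500] v=[2.0000 -2.0000 -1.0000 1.0000]
Step 2: x=[3.2500 5.8125 9.3125 12.6250] v=[3.0000 -2.7500 -1.7500 1.5000]
Step 3: x=[3.8906 5.3594 8.8281 12.9219] v=[2.5625 -1.8125 -1.9375 1.1875]
Step 4: x=[4.1484 5.4063 8.5000 12.9453] v=[1.0313 0.1874 -1.3124 0.0937]
Step 5: x=[3.9707 5.9121 8.5098 12.6074] v=[-0.7108 2.0232 0.0392 -1.3516]
Max displacement = 1.1484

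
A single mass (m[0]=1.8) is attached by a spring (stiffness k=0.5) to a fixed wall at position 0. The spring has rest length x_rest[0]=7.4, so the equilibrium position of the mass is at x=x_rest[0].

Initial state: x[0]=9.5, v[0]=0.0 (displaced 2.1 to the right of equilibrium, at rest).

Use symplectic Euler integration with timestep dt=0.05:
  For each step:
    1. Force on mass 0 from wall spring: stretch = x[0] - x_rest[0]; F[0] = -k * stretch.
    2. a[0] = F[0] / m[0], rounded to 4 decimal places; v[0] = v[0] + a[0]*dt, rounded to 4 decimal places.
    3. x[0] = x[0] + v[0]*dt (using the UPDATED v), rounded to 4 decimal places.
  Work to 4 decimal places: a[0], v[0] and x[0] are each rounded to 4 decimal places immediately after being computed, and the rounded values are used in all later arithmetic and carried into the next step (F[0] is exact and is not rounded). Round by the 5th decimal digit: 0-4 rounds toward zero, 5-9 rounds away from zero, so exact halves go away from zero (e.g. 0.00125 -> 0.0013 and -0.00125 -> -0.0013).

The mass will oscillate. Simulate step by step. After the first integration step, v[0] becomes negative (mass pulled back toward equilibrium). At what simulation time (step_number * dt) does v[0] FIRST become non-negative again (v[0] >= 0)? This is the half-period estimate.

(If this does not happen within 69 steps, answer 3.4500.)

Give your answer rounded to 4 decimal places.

Answer: 3.4500

Derivation:
Step 0: x=[9.5000] v=[0.0000]
Step 1: x=[9.4985] v=[-0.0292]
Step 2: x=[9.4956] v=[-0.0583]
Step 3: x=[9.4912] v=[-0.0874]
Step 4: x=[9.4854] v=[-0.1164]
Step 5: x=[9.4781] v=[-0.1454]
Step 6: x=[9.4694] v=[-0.1743]
Step 7: x=[9.4593] v=[-0.2030]
Step 8: x=[9.4477] v=[-0.2316]
Step 9: x=[9.4347] v=[-0.2600]
Step 10: x=[9.4203] v=[-0.2883]
Step 11: x=[9.4045] v=[-0.3164]
Step 12: x=[9.3873] v=[-0.3442]
Step 13: x=[9.3687] v=[-0.3718]
Step 14: x=[9.3487] v=[-0.3991]
Step 15: x=[9.3274] v=[-0.4262]
Step 16: x=[9.3048] v=[-0.4530]
Step 17: x=[9.2808] v=[-0.4795]
Step 18: x=[9.2555] v=[-0.5056]
Step 19: x=[9.2289] v=[-0.5314]
Step 20: x=[9.2011] v=[-0.5568]
Step 21: x=[9.1720] v=[-0.5818]
Step 22: x=[9.1417] v=[-0.6064]
Step 23: x=[9.1102] v=[-0.6306]
Step 24: x=[9.0775] v=[-0.6544]
Step 25: x=[9.0436] v=[-0.6777]
Step 26: x=[9.0086] v=[-0.7005]
Step 27: x=[8.9725] v=[-0.7228]
Step 28: x=[8.9353] v=[-0.7446]
Step 29: x=[8.8970] v=[-0.7659]
Step 30: x=[8.8577] v=[-0.7867]
Step 31: x=[8.8174] v=[-0.8069]
Step 32: x=[8.7761] v=[-0.8266]
Step 33: x=[8.7338] v=[-0.8457]
Step 34: x=[8.6906] v=[-0.8642]
Step 35: x=[8.6465] v=[-0.8821]
Step 36: x=[8.6015] v=[-0.8994]
Step 37: x=[8.5557] v=[-0.9161]
Step 38: x=[8.5091] v=[-0.9322]
Step 39: x=[8.4617] v=[-0.9476]
Step 40: x=[8.4136] v=[-0.9623]
Step 41: x=[8.3648] v=[-0.9764]
Step 42: x=[8.3153] v=[-0.9898]
Step 43: x=[8.2652] v=[-1.0025]
Step 44: x=[8.2145] v=[-1.0145]
Step 45: x=[8.1632] v=[-1.0258]
Step 46: x=[8.1114] v=[-1.0364]
Step 47: x=[8.0591] v=[-1.0463]
Step 48: x=[8.0063] v=[-1.0555]
Step 49: x=[7.9531] v=[-1.0639]
Step 50: x=[7.8995] v=[-1.0716]
Step 51: x=[7.8456] v=[-1.0785]
Step 52: x=[7.7914] v=[-1.0847]
Step 53: x=[7.7369] v=[-1.0901]
Step 54: x=[7.6822] v=[-1.0948]
Step 55: x=[7.6273] v=[-1.0987]
Step 56: x=[7.5722] v=[-1.1019]
Step 57: x=[7.5170] v=[-1.1043]
Step 58: x=[7.4617] v=[-1.1059]
Step 59: x=[7.4064] v=[-1.1068]
Step 60: x=[7.3511] v=[-1.1069]
Step 61: x=[7.2958] v=[-1.1062]
Step 62: x=[7.2406] v=[-1.1048]
Step 63: x=[7.1855] v=[-1.1026]
Step 64: x=[7.1305] v=[-1.0996]
Step 65: x=[7.0757] v=[-1.0959]
Step 66: x=[7.0211] v=[-1.0914]
Step 67: x=[6.9668] v=[-1.0861]
Step 68: x=[6.9128] v=[-1.0801]
Step 69: x=[6.8591] v=[-1.0733]
v[0] did not become non-negative within 69 steps; using fallback time=3.4500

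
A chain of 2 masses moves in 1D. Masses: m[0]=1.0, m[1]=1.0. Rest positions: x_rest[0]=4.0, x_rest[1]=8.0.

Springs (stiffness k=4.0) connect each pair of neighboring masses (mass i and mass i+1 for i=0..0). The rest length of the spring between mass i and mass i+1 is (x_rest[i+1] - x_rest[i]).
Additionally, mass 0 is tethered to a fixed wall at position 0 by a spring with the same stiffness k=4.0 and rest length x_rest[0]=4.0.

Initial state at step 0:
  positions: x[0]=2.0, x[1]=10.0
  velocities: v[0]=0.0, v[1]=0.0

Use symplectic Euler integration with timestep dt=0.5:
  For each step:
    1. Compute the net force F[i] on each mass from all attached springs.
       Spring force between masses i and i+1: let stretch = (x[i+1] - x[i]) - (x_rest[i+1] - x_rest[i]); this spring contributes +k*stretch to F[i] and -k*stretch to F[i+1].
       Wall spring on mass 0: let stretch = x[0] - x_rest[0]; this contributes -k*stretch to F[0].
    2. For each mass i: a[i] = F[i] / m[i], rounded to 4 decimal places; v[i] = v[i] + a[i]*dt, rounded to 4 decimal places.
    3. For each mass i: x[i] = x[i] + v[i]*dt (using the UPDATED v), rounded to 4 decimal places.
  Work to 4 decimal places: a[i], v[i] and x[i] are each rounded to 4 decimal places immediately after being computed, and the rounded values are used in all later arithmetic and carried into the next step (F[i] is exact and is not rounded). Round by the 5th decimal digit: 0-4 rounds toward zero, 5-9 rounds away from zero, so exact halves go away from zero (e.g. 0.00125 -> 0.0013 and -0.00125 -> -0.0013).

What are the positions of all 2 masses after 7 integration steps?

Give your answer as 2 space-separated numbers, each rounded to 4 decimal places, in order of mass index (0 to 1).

Answer: 4.0000 8.0000

Derivation:
Step 0: x=[2.0000 10.0000] v=[0.0000 0.0000]
Step 1: x=[8.0000 6.0000] v=[12.0000 -8.0000]
Step 2: x=[4.0000 8.0000] v=[-8.0000 4.0000]
Step 3: x=[0.0000 10.0000] v=[-8.0000 4.0000]
Step 4: x=[6.0000 6.0000] v=[12.0000 -8.0000]
Step 5: x=[6.0000 6.0000] v=[0.0000 0.0000]
Step 6: x=[0.0000 10.0000] v=[-12.0000 8.0000]
Step 7: x=[4.0000 8.0000] v=[8.0000 -4.0000]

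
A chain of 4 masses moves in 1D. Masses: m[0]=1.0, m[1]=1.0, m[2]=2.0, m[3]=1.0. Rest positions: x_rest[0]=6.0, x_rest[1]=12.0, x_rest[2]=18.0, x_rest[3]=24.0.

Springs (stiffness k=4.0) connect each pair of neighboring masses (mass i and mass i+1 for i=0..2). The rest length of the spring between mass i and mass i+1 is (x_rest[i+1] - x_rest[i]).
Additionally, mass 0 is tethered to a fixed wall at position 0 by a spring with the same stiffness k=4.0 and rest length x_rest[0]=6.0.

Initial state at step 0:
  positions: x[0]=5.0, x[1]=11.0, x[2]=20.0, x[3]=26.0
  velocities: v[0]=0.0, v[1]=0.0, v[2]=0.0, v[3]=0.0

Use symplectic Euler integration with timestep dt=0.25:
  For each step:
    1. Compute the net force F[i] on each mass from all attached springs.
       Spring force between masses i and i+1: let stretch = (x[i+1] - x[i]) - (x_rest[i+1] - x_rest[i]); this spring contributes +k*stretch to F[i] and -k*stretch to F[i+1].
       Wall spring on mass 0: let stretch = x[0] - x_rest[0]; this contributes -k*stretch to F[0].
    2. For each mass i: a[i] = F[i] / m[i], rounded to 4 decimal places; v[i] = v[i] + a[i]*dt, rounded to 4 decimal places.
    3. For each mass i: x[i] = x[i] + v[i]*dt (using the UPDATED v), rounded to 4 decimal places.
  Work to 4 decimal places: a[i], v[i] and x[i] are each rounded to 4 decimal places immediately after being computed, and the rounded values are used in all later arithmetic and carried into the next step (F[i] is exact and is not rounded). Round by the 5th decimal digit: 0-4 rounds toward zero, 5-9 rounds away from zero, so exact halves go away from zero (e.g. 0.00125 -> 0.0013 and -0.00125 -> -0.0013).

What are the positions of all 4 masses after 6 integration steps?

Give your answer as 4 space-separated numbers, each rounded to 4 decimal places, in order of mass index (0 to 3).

Step 0: x=[5.0000 11.0000 20.0000 26.0000] v=[0.0000 0.0000 0.0000 0.0000]
Step 1: x=[5.2500 11.7500 19.6250 26.0000] v=[1.0000 3.0000 -1.5000 0.0000]
Step 2: x=[5.8125 12.8438 19.0625 25.9063] v=[2.2500 4.3750 -2.2500 -0.3750]
Step 3: x=[6.6797 13.7344 18.5781 25.6016] v=[3.4688 3.5624 -1.9375 -1.2188]
Step 4: x=[7.6407 14.0723 18.3662 25.0410] v=[3.8438 1.3514 -0.8476 -2.2423]
Step 5: x=[8.2994 13.8757 18.4519 24.3117] v=[2.6347 -0.7863 0.3429 -2.9171]
Step 6: x=[8.2773 13.4291 18.6981 23.6175] v=[-0.0884 -1.7864 0.9847 -2.7769]

Answer: 8.2773 13.4291 18.6981 23.6175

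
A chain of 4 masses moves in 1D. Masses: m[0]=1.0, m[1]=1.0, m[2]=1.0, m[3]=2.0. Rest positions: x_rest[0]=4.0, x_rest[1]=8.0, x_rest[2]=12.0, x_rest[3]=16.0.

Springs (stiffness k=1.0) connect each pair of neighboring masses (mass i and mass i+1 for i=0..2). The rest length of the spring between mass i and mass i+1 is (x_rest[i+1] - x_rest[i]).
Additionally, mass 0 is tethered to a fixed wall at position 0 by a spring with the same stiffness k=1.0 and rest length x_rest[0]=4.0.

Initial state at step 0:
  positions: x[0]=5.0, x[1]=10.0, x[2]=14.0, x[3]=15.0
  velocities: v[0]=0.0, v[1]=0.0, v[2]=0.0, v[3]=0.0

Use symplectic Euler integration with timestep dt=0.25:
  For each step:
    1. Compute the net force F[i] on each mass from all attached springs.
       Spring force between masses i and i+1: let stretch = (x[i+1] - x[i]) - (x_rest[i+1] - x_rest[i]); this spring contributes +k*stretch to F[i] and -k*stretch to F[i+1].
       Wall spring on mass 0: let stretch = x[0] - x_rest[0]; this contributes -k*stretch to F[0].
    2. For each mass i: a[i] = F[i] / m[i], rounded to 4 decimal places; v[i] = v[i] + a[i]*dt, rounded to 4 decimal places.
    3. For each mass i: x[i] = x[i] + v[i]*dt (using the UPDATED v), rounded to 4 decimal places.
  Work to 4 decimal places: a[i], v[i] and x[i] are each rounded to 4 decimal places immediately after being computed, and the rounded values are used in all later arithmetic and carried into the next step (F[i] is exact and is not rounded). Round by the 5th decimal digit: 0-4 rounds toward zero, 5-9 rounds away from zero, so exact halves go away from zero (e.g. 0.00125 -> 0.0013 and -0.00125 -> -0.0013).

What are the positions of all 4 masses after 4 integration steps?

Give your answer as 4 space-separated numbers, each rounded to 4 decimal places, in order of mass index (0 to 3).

Answer: 4.9432 9.3288 12.4788 15.8131

Derivation:
Step 0: x=[5.0000 10.0000 14.0000 15.0000] v=[0.0000 0.0000 0.0000 0.0000]
Step 1: x=[5.0000 9.9375 13.8125 15.0938] v=[0.0000 -0.2500 -0.7500 0.3750]
Step 2: x=[4.9961 9.8086 13.4629 15.2725] v=[-0.0156 -0.5156 -1.3984 0.7149]
Step 3: x=[4.9807 9.6073 12.9980 15.5197] v=[-0.0615 -0.8052 -1.8596 0.9887]
Step 4: x=[4.9432 9.3288 12.4788 15.8131] v=[-0.1500 -1.1142 -2.0769 1.1735]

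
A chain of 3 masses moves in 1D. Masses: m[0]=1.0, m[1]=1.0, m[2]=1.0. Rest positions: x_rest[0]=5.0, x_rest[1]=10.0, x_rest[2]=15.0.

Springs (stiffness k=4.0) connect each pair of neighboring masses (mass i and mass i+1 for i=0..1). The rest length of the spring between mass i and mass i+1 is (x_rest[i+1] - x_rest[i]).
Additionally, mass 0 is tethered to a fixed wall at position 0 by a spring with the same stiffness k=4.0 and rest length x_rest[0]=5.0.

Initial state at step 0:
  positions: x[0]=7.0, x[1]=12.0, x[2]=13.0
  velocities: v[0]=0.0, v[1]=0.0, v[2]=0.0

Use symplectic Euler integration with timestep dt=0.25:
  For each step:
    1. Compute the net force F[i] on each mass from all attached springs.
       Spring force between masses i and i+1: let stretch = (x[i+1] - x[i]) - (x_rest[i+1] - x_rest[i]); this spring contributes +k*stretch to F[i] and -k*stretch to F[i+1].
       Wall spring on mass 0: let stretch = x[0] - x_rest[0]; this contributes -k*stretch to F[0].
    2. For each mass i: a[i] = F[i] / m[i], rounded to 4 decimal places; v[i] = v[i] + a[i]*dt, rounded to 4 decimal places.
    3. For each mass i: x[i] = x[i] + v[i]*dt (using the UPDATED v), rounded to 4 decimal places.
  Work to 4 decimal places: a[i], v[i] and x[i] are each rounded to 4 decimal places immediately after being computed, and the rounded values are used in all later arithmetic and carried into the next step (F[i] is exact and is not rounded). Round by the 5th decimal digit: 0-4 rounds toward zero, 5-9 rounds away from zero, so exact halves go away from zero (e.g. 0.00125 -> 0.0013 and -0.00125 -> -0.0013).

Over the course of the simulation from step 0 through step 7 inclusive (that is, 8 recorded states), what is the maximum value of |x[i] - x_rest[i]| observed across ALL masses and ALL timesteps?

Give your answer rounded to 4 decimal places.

Step 0: x=[7.0000 12.0000 13.0000] v=[0.0000 0.0000 0.0000]
Step 1: x=[6.5000 11.0000 14.0000] v=[-2.0000 -4.0000 4.0000]
Step 2: x=[5.5000 9.6250 15.5000] v=[-4.0000 -5.5000 6.0000]
Step 3: x=[4.1563 8.6875 16.7813] v=[-5.3750 -3.7500 5.1250]
Step 4: x=[2.9063 8.6407 17.2891] v=[-5.0001 -0.1874 2.0312]
Step 5: x=[2.3633 9.3224 16.8848] v=[-2.1720 2.7266 -1.6172]
Step 6: x=[2.9693 10.1549 15.8399] v=[2.4238 3.3299 -4.1796]
Step 7: x=[4.6293 10.6122 14.6238] v=[6.6401 1.8293 -4.8646]
Max displacement = 2.6367

Answer: 2.6367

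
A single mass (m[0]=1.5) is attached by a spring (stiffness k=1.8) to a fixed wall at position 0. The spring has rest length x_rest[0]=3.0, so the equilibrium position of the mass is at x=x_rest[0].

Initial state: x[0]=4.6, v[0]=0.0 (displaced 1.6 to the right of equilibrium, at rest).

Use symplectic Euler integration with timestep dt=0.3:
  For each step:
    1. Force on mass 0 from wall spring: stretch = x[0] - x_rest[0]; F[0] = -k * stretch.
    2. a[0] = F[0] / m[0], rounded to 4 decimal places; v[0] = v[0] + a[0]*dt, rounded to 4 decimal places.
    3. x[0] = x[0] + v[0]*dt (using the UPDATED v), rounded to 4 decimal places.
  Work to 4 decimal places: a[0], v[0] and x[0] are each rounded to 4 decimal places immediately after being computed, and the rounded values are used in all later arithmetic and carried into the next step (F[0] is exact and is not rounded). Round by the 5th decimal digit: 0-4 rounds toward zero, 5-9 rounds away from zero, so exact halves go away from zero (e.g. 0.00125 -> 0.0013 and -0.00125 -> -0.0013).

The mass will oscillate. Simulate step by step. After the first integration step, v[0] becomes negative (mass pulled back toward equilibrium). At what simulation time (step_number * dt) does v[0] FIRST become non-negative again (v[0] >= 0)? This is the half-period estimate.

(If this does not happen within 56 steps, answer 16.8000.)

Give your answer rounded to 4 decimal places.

Step 0: x=[4.6000] v=[0.0000]
Step 1: x=[4.4272] v=[-0.5760]
Step 2: x=[4.1003] v=[-1.0898]
Step 3: x=[3.6545] v=[-1.4859]
Step 4: x=[3.1381] v=[-1.7215]
Step 5: x=[2.6067] v=[-1.7712]
Step 6: x=[2.1178] v=[-1.6296]
Step 7: x=[1.7242] v=[-1.3120]
Step 8: x=[1.4684] v=[-0.8527]
Step 9: x=[1.3780] v=[-0.3013]
Step 10: x=[1.4628] v=[0.2826]
First v>=0 after going negative at step 10, time=3.0000

Answer: 3.0000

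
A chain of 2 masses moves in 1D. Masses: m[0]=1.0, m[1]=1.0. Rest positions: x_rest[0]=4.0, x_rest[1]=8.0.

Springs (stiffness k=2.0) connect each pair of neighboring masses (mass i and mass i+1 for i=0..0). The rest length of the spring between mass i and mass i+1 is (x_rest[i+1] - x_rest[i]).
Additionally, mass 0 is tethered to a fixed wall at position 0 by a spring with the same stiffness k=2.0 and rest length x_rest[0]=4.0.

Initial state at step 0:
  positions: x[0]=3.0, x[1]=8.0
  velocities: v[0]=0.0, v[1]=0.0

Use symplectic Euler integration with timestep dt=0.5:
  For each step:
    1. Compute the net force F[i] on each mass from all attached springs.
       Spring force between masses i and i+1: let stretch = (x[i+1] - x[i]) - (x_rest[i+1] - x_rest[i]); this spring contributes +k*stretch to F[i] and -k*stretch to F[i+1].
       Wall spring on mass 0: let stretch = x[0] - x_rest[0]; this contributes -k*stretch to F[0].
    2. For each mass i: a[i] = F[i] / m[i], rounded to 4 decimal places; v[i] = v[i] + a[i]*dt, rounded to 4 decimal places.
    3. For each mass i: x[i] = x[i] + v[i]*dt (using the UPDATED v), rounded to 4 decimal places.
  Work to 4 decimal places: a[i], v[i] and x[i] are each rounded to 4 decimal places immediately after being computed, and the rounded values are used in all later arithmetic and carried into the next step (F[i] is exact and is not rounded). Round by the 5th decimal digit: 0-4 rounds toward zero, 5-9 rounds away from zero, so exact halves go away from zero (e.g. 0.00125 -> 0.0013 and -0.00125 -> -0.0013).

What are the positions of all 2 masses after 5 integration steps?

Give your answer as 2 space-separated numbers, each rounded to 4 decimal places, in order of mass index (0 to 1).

Answer: 3.4063 8.8438

Derivation:
Step 0: x=[3.0000 8.0000] v=[0.0000 0.0000]
Step 1: x=[4.0000 7.5000] v=[2.0000 -1.0000]
Step 2: x=[4.7500 7.2500] v=[1.5000 -0.5000]
Step 3: x=[4.3750 7.7500] v=[-0.7500 1.0000]
Step 4: x=[3.5000 8.5625] v=[-1.7500 1.6250]
Step 5: x=[3.4063 8.8438] v=[-0.1875 0.5625]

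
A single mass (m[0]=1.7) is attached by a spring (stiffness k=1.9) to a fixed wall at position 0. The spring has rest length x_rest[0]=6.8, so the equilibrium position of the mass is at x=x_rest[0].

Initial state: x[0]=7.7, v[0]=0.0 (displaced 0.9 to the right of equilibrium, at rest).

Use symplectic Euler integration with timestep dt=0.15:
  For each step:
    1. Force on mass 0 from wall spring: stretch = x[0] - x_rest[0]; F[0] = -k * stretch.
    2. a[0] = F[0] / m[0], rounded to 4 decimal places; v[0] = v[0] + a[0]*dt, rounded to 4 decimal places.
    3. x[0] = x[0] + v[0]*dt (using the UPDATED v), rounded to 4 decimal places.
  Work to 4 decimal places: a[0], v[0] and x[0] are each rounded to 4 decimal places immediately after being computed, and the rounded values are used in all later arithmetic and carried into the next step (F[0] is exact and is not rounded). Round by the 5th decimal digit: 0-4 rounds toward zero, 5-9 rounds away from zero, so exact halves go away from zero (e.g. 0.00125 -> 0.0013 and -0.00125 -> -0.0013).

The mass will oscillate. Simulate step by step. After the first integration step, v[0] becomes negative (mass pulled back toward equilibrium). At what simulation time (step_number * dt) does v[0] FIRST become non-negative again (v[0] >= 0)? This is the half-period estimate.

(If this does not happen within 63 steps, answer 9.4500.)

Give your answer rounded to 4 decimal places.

Answer: 3.0000

Derivation:
Step 0: x=[7.7000] v=[0.0000]
Step 1: x=[7.6774] v=[-0.1509]
Step 2: x=[7.6327] v=[-0.2980]
Step 3: x=[7.5671] v=[-0.4376]
Step 4: x=[7.4822] v=[-0.5662]
Step 5: x=[7.3801] v=[-0.6806]
Step 6: x=[7.2634] v=[-0.7778]
Step 7: x=[7.1351] v=[-0.8555]
Step 8: x=[6.9983] v=[-0.9117]
Step 9: x=[6.8566] v=[-0.9449]
Step 10: x=[6.7134] v=[-0.9544]
Step 11: x=[6.5724] v=[-0.9399]
Step 12: x=[6.4371] v=[-0.9017]
Step 13: x=[6.3110] v=[-0.8409]
Step 14: x=[6.1972] v=[-0.7589]
Step 15: x=[6.0985] v=[-0.6578]
Step 16: x=[6.0175] v=[-0.5402]
Step 17: x=[5.9562] v=[-0.4090]
Step 18: x=[5.9161] v=[-0.2675]
Step 19: x=[5.8982] v=[-0.1193]
Step 20: x=[5.9030] v=[0.0319]
First v>=0 after going negative at step 20, time=3.0000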